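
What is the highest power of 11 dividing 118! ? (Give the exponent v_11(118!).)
v_11(118!) = 10

Legendre's formula: v_p(n!) = Σ_{k ≥ 1} ⌊n / p^k⌋. For p = 11, n = 118, the terms are:
  ⌊118/11^1⌋ = ⌊118/11⌋ = 10
(the next term ⌊118/11^2⌋ = 0, terminating the sum). Summing: v_11(118!) = 10 = 10.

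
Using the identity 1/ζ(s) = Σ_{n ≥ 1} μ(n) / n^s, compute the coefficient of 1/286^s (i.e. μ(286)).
μ(286) = -1

Factor n = 286 = 2 · 11 · 13. μ(n) = 0 if any exponent ≥ 2 (not squarefree); otherwise μ(n) = (−1)^{ω(n)} where ω(n) is the number of distinct prime factors. Applying: μ(286) = -1.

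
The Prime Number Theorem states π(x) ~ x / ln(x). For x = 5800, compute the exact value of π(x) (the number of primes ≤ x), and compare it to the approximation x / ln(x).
π(5800) = 760;  x/ln(x) ≈ 669.31;  relative error ≈ 11.93%.

Directly count primes up to 5800: π(5800) = 760. The PNT approximation gives 5800/ln(5800) ≈ 5800/8.66561 ≈ 669.31. Relative error (π(x) − x/ln(x)) / π(x) ≈ 11.93%; the approximation is known to undercount slightly (Li(x) is a better estimate).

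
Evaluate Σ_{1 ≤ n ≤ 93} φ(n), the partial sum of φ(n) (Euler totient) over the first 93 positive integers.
Σ_{n ≤ 93} φ(n) = 2656

Compute φ(n) for each 1 ≤ n ≤ 93: φ(1) = 1, φ(2) = 1, φ(3) = 2, φ(4) = 2, φ(5) = 4, φ(6) = 2, φ(7) = 6, φ(8) = 4, φ(9) = 6, φ(10) = 4, φ(11) = 10, φ(12) = 4, φ(13) = 12, φ(14) = 6, φ(15) = 8, φ(16) = 8, φ(17) = 16, φ(18) = 6, φ(19) = 18, φ(20) = 8, φ(21) = 12, φ(22) = 10, φ(23) = 22, φ(24) = 8, φ(25) = 20, φ(26) = 12, φ(27) = 18, φ(28) = 12, φ(29) = 28, φ(30) = 8, φ(31) = 30, φ(32) = 16, φ(33) = 20, φ(34) = 16, φ(35) = 24, φ(36) = 12, φ(37) = 36, φ(38) = 18, φ(39) = 24, φ(40) = 16, φ(41) = 40, φ(42) = 12, φ(43) = 42, φ(44) = 20, φ(45) = 24, φ(46) = 22, φ(47) = 46, φ(48) = 16, φ(49) = 42, φ(50) = 20, φ(51) = 32, φ(52) = 24, φ(53) = 52, φ(54) = 18, φ(55) = 40, φ(56) = 24, φ(57) = 36, φ(58) = 28, φ(59) = 58, φ(60) = 16, φ(61) = 60, φ(62) = 30, φ(63) = 36, φ(64) = 32, φ(65) = 48, φ(66) = 20, φ(67) = 66, φ(68) = 32, φ(69) = 44, φ(70) = 24, φ(71) = 70, φ(72) = 24, φ(73) = 72, φ(74) = 36, φ(75) = 40, φ(76) = 36, φ(77) = 60, φ(78) = 24, φ(79) = 78, φ(80) = 32, φ(81) = 54, φ(82) = 40, φ(83) = 82, φ(84) = 24, φ(85) = 64, φ(86) = 42, φ(87) = 56, φ(88) = 40, φ(89) = 88, φ(90) = 24, φ(91) = 72, φ(92) = 44, φ(93) = 60. Summing all 93 values: 2656. (Average order: Σ_{n ≤ x} φ(n) ~ (3/π²) x². For x = 93, (3/π²)·93² ≈ 2628.98.)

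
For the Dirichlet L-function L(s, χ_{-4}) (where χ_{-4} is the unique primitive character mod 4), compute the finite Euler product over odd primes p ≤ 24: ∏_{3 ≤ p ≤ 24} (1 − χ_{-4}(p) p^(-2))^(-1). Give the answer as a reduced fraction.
∏ = 7900068038863/8628726988800

The odd primes p ≤ 24 are [3, 5, 7, 11, 13, 17, 19, 23]. For each, χ(p) = 1 if p ≡ 1 mod 4, χ(p) = −1 if p ≡ 3 mod 4. Taking (1 − χ(p)/p^2)^(-1) = p^2/(p^2 − χ(p)): (1 − (-1)/3^2)^(-1) · (1 − (1)/5^2)^(-1) · (1 − (-1)/7^2)^(-1) · (1 − (-1)/11^2)^(-1) · (1 − (1)/13^2)^(-1) · (1 − (1)/17^2)^(-1) · (1 − (-1)/19^2)^(-1) · (1 − (-1)/23^2)^(-1) = 7900068038863/8628726988800.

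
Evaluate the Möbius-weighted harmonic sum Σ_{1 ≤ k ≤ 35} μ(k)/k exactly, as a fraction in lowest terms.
Σ μ(k)/k = 2562470143/100280245065

Values of μ(k) for 1 ≤ k ≤ 35: μ(1) = 1, μ(2) = -1, μ(3) = -1, μ(5) = -1, μ(6) = 1, μ(7) = -1, μ(10) = 1, μ(11) = -1, μ(13) = -1, μ(14) = 1, μ(15) = 1, μ(17) = -1, μ(19) = -1, μ(21) = 1, μ(22) = 1, μ(23) = -1, μ(26) = 1, μ(29) = -1, μ(30) = -1, μ(31) = -1, μ(33) = 1, μ(34) = 1, μ(35) = 1, with μ = 0 on non-squarefree integers. Summing μ(k)/k for k where μ(k) ≠ 0 gives 2562470143/100280245065 ≈ 0.0256. (PNT ⟺ this sum → 0 as n → ∞.)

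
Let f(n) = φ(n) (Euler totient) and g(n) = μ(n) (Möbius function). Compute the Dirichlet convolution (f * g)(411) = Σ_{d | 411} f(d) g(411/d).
(φ * μ)(411) = 135

Divisors of 411: [1, 3, 137, 411]. For each d | 411:
  d = 1: φ(1) · μ(411/1) = 1 · 1 = 1
  d = 3: φ(3) · μ(411/3) = 2 · -1 = -2
  d = 137: φ(137) · μ(411/137) = 136 · -1 = -136
  d = 411: φ(411) · μ(411/411) = 272 · 1 = 272
Summing: (φ * μ)(411) = 1 + -2 + -136 + 272 = 135.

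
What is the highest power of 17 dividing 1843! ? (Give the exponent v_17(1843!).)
v_17(1843!) = 114

Legendre's formula: v_p(n!) = Σ_{k ≥ 1} ⌊n / p^k⌋. For p = 17, n = 1843, the terms are:
  ⌊1843/17^1⌋ = ⌊1843/17⌋ = 108
  ⌊1843/17^2⌋ = ⌊1843/289⌋ = 6
(the next term ⌊1843/17^3⌋ = 0, terminating the sum). Summing: v_17(1843!) = 108 + 6 = 114.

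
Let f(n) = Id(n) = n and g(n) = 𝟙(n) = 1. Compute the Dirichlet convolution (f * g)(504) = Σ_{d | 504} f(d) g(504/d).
(Id * 𝟙)(504) = 1560

Divisors of 504: [1, 2, 3, 4, 6, 7, 8, 9, 12, 14, 18, 21, 24, 28, 36, 42, 56, 63, 72, 84, 126, 168, 252, 504]. For each d | 504:
  d = 1: Id(1) · 𝟙(504/1) = 1 · 1 = 1
  d = 2: Id(2) · 𝟙(504/2) = 2 · 1 = 2
  d = 3: Id(3) · 𝟙(504/3) = 3 · 1 = 3
  d = 4: Id(4) · 𝟙(504/4) = 4 · 1 = 4
  d = 6: Id(6) · 𝟙(504/6) = 6 · 1 = 6
  d = 7: Id(7) · 𝟙(504/7) = 7 · 1 = 7
  d = 8: Id(8) · 𝟙(504/8) = 8 · 1 = 8
  d = 9: Id(9) · 𝟙(504/9) = 9 · 1 = 9
  d = 12: Id(12) · 𝟙(504/12) = 12 · 1 = 12
  d = 14: Id(14) · 𝟙(504/14) = 14 · 1 = 14
  d = 18: Id(18) · 𝟙(504/18) = 18 · 1 = 18
  d = 21: Id(21) · 𝟙(504/21) = 21 · 1 = 21
  d = 24: Id(24) · 𝟙(504/24) = 24 · 1 = 24
  d = 28: Id(28) · 𝟙(504/28) = 28 · 1 = 28
  d = 36: Id(36) · 𝟙(504/36) = 36 · 1 = 36
  d = 42: Id(42) · 𝟙(504/42) = 42 · 1 = 42
  d = 56: Id(56) · 𝟙(504/56) = 56 · 1 = 56
  d = 63: Id(63) · 𝟙(504/63) = 63 · 1 = 63
  d = 72: Id(72) · 𝟙(504/72) = 72 · 1 = 72
  d = 84: Id(84) · 𝟙(504/84) = 84 · 1 = 84
  d = 126: Id(126) · 𝟙(504/126) = 126 · 1 = 126
  d = 168: Id(168) · 𝟙(504/168) = 168 · 1 = 168
  d = 252: Id(252) · 𝟙(504/252) = 252 · 1 = 252
  d = 504: Id(504) · 𝟙(504/504) = 504 · 1 = 504
Summing: (Id * 𝟙)(504) = 1 + 2 + 3 + 4 + 6 + 7 + 8 + 9 + 12 + 14 + 18 + 21 + 24 + 28 + 36 + 42 + 56 + 63 + 72 + 84 + 126 + 168 + 252 + 504 = 1560.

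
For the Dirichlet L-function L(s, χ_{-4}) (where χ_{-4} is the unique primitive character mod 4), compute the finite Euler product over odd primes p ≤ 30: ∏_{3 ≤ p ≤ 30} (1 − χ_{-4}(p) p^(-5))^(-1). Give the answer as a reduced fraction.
∏ = 56323365267735696811786180032270097409625/56540602747326702466218687430868194033664

The odd primes p ≤ 30 are [3, 5, 7, 11, 13, 17, 19, 23, 29]. For each, χ(p) = 1 if p ≡ 1 mod 4, χ(p) = −1 if p ≡ 3 mod 4. Taking (1 − χ(p)/p^5)^(-1) = p^5/(p^5 − χ(p)): (1 − (-1)/3^5)^(-1) · (1 − (1)/5^5)^(-1) · (1 − (-1)/7^5)^(-1) · (1 − (-1)/11^5)^(-1) · (1 − (1)/13^5)^(-1) · (1 − (1)/17^5)^(-1) · (1 − (-1)/19^5)^(-1) · (1 − (-1)/23^5)^(-1) · (1 − (1)/29^5)^(-1) = 56323365267735696811786180032270097409625/56540602747326702466218687430868194033664.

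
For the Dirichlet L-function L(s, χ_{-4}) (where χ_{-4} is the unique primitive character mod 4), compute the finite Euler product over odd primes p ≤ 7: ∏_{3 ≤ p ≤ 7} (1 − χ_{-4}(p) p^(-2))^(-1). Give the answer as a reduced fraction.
∏ = 147/160

The odd primes p ≤ 7 are [3, 5, 7]. For each, χ(p) = 1 if p ≡ 1 mod 4, χ(p) = −1 if p ≡ 3 mod 4. Taking (1 − χ(p)/p^2)^(-1) = p^2/(p^2 − χ(p)): (1 − (-1)/3^2)^(-1) · (1 − (1)/5^2)^(-1) · (1 − (-1)/7^2)^(-1) = 147/160.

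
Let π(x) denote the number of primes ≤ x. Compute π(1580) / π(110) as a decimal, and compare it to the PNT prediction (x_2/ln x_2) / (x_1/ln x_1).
π(1580)/π(110) = 249/29 ≈ 8.5862;  PNT prediction ≈ 9.1669.

π(110) = 29 and π(1580) = 249, so π(1580)/π(110) ≈ 8.5862. The PNT-predicted ratio is (1580/ln(1580)) / (110/ln(110)) ≈ 9.1669. The two agree to within a few percent, as expected.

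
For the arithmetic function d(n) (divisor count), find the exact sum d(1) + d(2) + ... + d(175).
Σ_{n ≤ 175} d(n) = 933

Compute d(n) for each 1 ≤ n ≤ 175: d(1) = 1, d(2) = 2, d(3) = 2, d(4) = 3, d(5) = 2, d(6) = 4, d(7) = 2, d(8) = 4, d(9) = 3, d(10) = 4, d(11) = 2, d(12) = 6, d(13) = 2, d(14) = 4, d(15) = 4, d(16) = 5, d(17) = 2, d(18) = 6, d(19) = 2, d(20) = 6, d(21) = 4, d(22) = 4, d(23) = 2, d(24) = 8, d(25) = 3, d(26) = 4, d(27) = 4, d(28) = 6, d(29) = 2, d(30) = 8, d(31) = 2, d(32) = 6, d(33) = 4, d(34) = 4, d(35) = 4, d(36) = 9, d(37) = 2, d(38) = 4, d(39) = 4, d(40) = 8, d(41) = 2, d(42) = 8, d(43) = 2, d(44) = 6, d(45) = 6, d(46) = 4, d(47) = 2, d(48) = 10, d(49) = 3, d(50) = 6, d(51) = 4, d(52) = 6, d(53) = 2, d(54) = 8, d(55) = 4, d(56) = 8, d(57) = 4, d(58) = 4, d(59) = 2, d(60) = 12, d(61) = 2, d(62) = 4, d(63) = 6, d(64) = 7, d(65) = 4, d(66) = 8, d(67) = 2, d(68) = 6, d(69) = 4, d(70) = 8, d(71) = 2, d(72) = 12, d(73) = 2, d(74) = 4, d(75) = 6, d(76) = 6, d(77) = 4, d(78) = 8, d(79) = 2, d(80) = 10, d(81) = 5, d(82) = 4, d(83) = 2, d(84) = 12, d(85) = 4, d(86) = 4, d(87) = 4, d(88) = 8, d(89) = 2, d(90) = 12, d(91) = 4, d(92) = 6, d(93) = 4, d(94) = 4, d(95) = 4, d(96) = 12, d(97) = 2, d(98) = 6, d(99) = 6, d(100) = 9, d(101) = 2, d(102) = 8, d(103) = 2, d(104) = 8, d(105) = 8, d(106) = 4, d(107) = 2, d(108) = 12, d(109) = 2, d(110) = 8, d(111) = 4, d(112) = 10, d(113) = 2, d(114) = 8, d(115) = 4, d(116) = 6, d(117) = 6, d(118) = 4, d(119) = 4, d(120) = 16, d(121) = 3, d(122) = 4, d(123) = 4, d(124) = 6, d(125) = 4, d(126) = 12, d(127) = 2, d(128) = 8, d(129) = 4, d(130) = 8, d(131) = 2, d(132) = 12, d(133) = 4, d(134) = 4, d(135) = 8, d(136) = 8, d(137) = 2, d(138) = 8, d(139) = 2, d(140) = 12, d(141) = 4, d(142) = 4, d(143) = 4, d(144) = 15, d(145) = 4, d(146) = 4, d(147) = 6, d(148) = 6, d(149) = 2, d(150) = 12, d(151) = 2, d(152) = 8, d(153) = 6, d(154) = 8, d(155) = 4, d(156) = 12, d(157) = 2, d(158) = 4, d(159) = 4, d(160) = 12, d(161) = 4, d(162) = 10, d(163) = 2, d(164) = 6, d(165) = 8, d(166) = 4, d(167) = 2, d(168) = 16, d(169) = 3, d(170) = 8, d(171) = 6, d(172) = 6, d(173) = 2, d(174) = 8, d(175) = 6. Summing all 175 values: 933. (Dirichlet's divisor formula: Σ_{n ≤ x} d(n) = x ln(x) + (2γ − 1) x + O(√x). For x = 175, the asymptotic estimate is ≈ 930.86.)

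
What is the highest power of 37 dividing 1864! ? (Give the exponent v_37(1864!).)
v_37(1864!) = 51

Legendre's formula: v_p(n!) = Σ_{k ≥ 1} ⌊n / p^k⌋. For p = 37, n = 1864, the terms are:
  ⌊1864/37^1⌋ = ⌊1864/37⌋ = 50
  ⌊1864/37^2⌋ = ⌊1864/1369⌋ = 1
(the next term ⌊1864/37^3⌋ = 0, terminating the sum). Summing: v_37(1864!) = 50 + 1 = 51.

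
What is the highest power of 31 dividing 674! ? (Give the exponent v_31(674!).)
v_31(674!) = 21

Legendre's formula: v_p(n!) = Σ_{k ≥ 1} ⌊n / p^k⌋. For p = 31, n = 674, the terms are:
  ⌊674/31^1⌋ = ⌊674/31⌋ = 21
(the next term ⌊674/31^2⌋ = 0, terminating the sum). Summing: v_31(674!) = 21 = 21.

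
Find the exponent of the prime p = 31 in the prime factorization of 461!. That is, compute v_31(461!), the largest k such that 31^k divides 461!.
v_31(461!) = 14

Legendre's formula: v_p(n!) = Σ_{k ≥ 1} ⌊n / p^k⌋. For p = 31, n = 461, the terms are:
  ⌊461/31^1⌋ = ⌊461/31⌋ = 14
(the next term ⌊461/31^2⌋ = 0, terminating the sum). Summing: v_31(461!) = 14 = 14.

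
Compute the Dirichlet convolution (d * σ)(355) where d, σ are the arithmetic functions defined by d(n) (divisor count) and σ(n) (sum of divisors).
(d * σ)(355) = 592

Divisors of 355: [1, 5, 71, 355]. For each d | 355:
  d = 1: d(1) · σ(355/1) = 1 · 432 = 432
  d = 5: d(5) · σ(355/5) = 2 · 72 = 144
  d = 71: d(71) · σ(355/71) = 2 · 6 = 12
  d = 355: d(355) · σ(355/355) = 4 · 1 = 4
Summing: (d * σ)(355) = 432 + 144 + 12 + 4 = 592.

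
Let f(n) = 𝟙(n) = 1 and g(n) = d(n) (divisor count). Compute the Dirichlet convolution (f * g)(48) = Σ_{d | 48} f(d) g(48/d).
(𝟙 * d)(48) = 45

Divisors of 48: [1, 2, 3, 4, 6, 8, 12, 16, 24, 48]. For each d | 48:
  d = 1: 𝟙(1) · d(48/1) = 1 · 10 = 10
  d = 2: 𝟙(2) · d(48/2) = 1 · 8 = 8
  d = 3: 𝟙(3) · d(48/3) = 1 · 5 = 5
  d = 4: 𝟙(4) · d(48/4) = 1 · 6 = 6
  d = 6: 𝟙(6) · d(48/6) = 1 · 4 = 4
  d = 8: 𝟙(8) · d(48/8) = 1 · 4 = 4
  d = 12: 𝟙(12) · d(48/12) = 1 · 3 = 3
  d = 16: 𝟙(16) · d(48/16) = 1 · 2 = 2
  d = 24: 𝟙(24) · d(48/24) = 1 · 2 = 2
  d = 48: 𝟙(48) · d(48/48) = 1 · 1 = 1
Summing: (𝟙 * d)(48) = 10 + 8 + 5 + 6 + 4 + 4 + 3 + 2 + 2 + 1 = 45.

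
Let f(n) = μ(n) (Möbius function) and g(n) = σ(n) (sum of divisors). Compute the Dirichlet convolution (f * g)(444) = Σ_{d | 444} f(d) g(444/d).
(μ * σ)(444) = 444

Divisors of 444: [1, 2, 3, 4, 6, 12, 37, 74, 111, 148, 222, 444]. For each d | 444:
  d = 1: μ(1) · σ(444/1) = 1 · 1064 = 1064
  d = 2: μ(2) · σ(444/2) = -1 · 456 = -456
  d = 3: μ(3) · σ(444/3) = -1 · 266 = -266
  d = 4: μ(4) · σ(444/4) = 0 · 152 = 0
  d = 6: μ(6) · σ(444/6) = 1 · 114 = 114
  d = 12: μ(12) · σ(444/12) = 0 · 38 = 0
  d = 37: μ(37) · σ(444/37) = -1 · 28 = -28
  d = 74: μ(74) · σ(444/74) = 1 · 12 = 12
  d = 111: μ(111) · σ(444/111) = 1 · 7 = 7
  d = 148: μ(148) · σ(444/148) = 0 · 4 = 0
  d = 222: μ(222) · σ(444/222) = -1 · 3 = -3
  d = 444: μ(444) · σ(444/444) = 0 · 1 = 0
Summing: (μ * σ)(444) = 1064 + -456 + -266 + 0 + 114 + 0 + -28 + 12 + 7 + 0 + -3 + 0 = 444.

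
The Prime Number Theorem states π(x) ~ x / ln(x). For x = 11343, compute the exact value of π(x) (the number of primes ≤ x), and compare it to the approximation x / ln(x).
π(11343) = 1370;  x/ln(x) ≈ 1214.93;  relative error ≈ 11.32%.

Directly count primes up to 11343: π(11343) = 1370. The PNT approximation gives 11343/ln(11343) ≈ 11343/9.33636 ≈ 1214.93. Relative error (π(x) − x/ln(x)) / π(x) ≈ 11.32%; the approximation is known to undercount slightly (Li(x) is a better estimate).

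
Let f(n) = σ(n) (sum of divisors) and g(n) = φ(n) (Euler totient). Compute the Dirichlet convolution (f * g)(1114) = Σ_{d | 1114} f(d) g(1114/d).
(σ * φ)(1114) = 4456

Divisors of 1114: [1, 2, 557, 1114]. For each d | 1114:
  d = 1: σ(1) · φ(1114/1) = 1 · 556 = 556
  d = 2: σ(2) · φ(1114/2) = 3 · 556 = 1668
  d = 557: σ(557) · φ(1114/557) = 558 · 1 = 558
  d = 1114: σ(1114) · φ(1114/1114) = 1674 · 1 = 1674
Summing: (σ * φ)(1114) = 556 + 1668 + 558 + 1674 = 4456.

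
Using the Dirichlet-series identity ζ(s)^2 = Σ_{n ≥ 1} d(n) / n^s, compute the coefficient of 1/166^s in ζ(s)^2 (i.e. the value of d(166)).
d(166) = 4

ζ(s)^2 = (Σ 1/m^s)(Σ 1/k^s). The coefficient of 1/n^s in the product is the number of ordered pairs (m, k) with mk = n, which equals d(n). For n = 166, divisors are [1, 2, 83, 166], so d(166) = 4.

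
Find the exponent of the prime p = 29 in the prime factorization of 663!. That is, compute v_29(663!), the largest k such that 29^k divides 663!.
v_29(663!) = 22

Legendre's formula: v_p(n!) = Σ_{k ≥ 1} ⌊n / p^k⌋. For p = 29, n = 663, the terms are:
  ⌊663/29^1⌋ = ⌊663/29⌋ = 22
(the next term ⌊663/29^2⌋ = 0, terminating the sum). Summing: v_29(663!) = 22 = 22.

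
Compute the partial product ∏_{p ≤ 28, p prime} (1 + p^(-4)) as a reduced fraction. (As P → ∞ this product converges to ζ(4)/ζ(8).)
∏ = 577447917650941187656457324944/535704058713408612067696280625

The primes p ≤ 28 are [2, 3, 5, 7, 11, 13, 17, 19, 23]. For each, (1 + 1/p^4) = (p^4 + 1)/p^4. Multiplying these fractions over p ∈ [2, 3, 5, 7, 11, 13, 17, 19, 23] gives 577447917650941187656457324944/535704058713408612067696280625. (In the limit P → ∞ this tends to ζ(4)/ζ(8).)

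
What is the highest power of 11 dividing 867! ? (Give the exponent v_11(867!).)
v_11(867!) = 85

Legendre's formula: v_p(n!) = Σ_{k ≥ 1} ⌊n / p^k⌋. For p = 11, n = 867, the terms are:
  ⌊867/11^1⌋ = ⌊867/11⌋ = 78
  ⌊867/11^2⌋ = ⌊867/121⌋ = 7
(the next term ⌊867/11^3⌋ = 0, terminating the sum). Summing: v_11(867!) = 78 + 7 = 85.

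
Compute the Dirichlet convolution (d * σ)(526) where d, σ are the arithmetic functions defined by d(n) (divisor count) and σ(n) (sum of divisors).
(d * σ)(526) = 1330

Divisors of 526: [1, 2, 263, 526]. For each d | 526:
  d = 1: d(1) · σ(526/1) = 1 · 792 = 792
  d = 2: d(2) · σ(526/2) = 2 · 264 = 528
  d = 263: d(263) · σ(526/263) = 2 · 3 = 6
  d = 526: d(526) · σ(526/526) = 4 · 1 = 4
Summing: (d * σ)(526) = 792 + 528 + 6 + 4 = 1330.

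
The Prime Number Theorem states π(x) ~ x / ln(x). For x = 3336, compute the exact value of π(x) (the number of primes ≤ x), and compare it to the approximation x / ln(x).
π(3336) = 470;  x/ln(x) ≈ 411.22;  relative error ≈ 12.51%.

Directly count primes up to 3336: π(3336) = 470. The PNT approximation gives 3336/ln(3336) ≈ 3336/8.11253 ≈ 411.22. Relative error (π(x) − x/ln(x)) / π(x) ≈ 12.51%; the approximation is known to undercount slightly (Li(x) is a better estimate).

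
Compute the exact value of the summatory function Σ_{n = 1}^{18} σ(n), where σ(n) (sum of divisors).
Σ_{n ≤ 18} σ(n) = 277

Compute σ(n) for each 1 ≤ n ≤ 18: σ(1) = 1, σ(2) = 3, σ(3) = 4, σ(4) = 7, σ(5) = 6, σ(6) = 12, σ(7) = 8, σ(8) = 15, σ(9) = 13, σ(10) = 18, σ(11) = 12, σ(12) = 28, σ(13) = 14, σ(14) = 24, σ(15) = 24, σ(16) = 31, σ(17) = 18, σ(18) = 39. Summing all 18 values: 277. (Average order: Σ_{n ≤ x} σ(n) ~ (π²/12) x². For x = 18, (π²/12)·18² ≈ 266.48.)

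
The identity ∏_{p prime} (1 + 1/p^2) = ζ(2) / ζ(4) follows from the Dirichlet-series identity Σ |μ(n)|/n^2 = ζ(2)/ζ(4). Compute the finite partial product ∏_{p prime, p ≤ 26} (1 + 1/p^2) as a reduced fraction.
∏ = 3394003400000/2252055594789

The primes p ≤ 26 are [2, 3, 5, 7, 11, 13, 17, 19, 23]. For each, (1 + 1/p^2) = (p^2 + 1)/p^2. Multiplying these fractions over p ∈ [2, 3, 5, 7, 11, 13, 17, 19, 23] gives 3394003400000/2252055594789. (In the limit P → ∞ this tends to ζ(2)/ζ(4).)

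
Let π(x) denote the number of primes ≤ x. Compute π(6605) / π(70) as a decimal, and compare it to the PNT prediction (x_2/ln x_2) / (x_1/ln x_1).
π(6605)/π(70) = 853/19 ≈ 44.8947;  PNT prediction ≈ 45.5770.

π(70) = 19 and π(6605) = 853, so π(6605)/π(70) ≈ 44.8947. The PNT-predicted ratio is (6605/ln(6605)) / (70/ln(70)) ≈ 45.5770. The two agree to within a few percent, as expected.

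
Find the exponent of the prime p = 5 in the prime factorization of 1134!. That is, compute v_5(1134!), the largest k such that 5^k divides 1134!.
v_5(1134!) = 281

Legendre's formula: v_p(n!) = Σ_{k ≥ 1} ⌊n / p^k⌋. For p = 5, n = 1134, the terms are:
  ⌊1134/5^1⌋ = ⌊1134/5⌋ = 226
  ⌊1134/5^2⌋ = ⌊1134/25⌋ = 45
  ⌊1134/5^3⌋ = ⌊1134/125⌋ = 9
  ⌊1134/5^4⌋ = ⌊1134/625⌋ = 1
(the next term ⌊1134/5^5⌋ = 0, terminating the sum). Summing: v_5(1134!) = 226 + 45 + 9 + 1 = 281.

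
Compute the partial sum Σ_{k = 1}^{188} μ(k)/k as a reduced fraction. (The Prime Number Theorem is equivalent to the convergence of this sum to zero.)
Σ μ(k)/k = -27041902300620416603296223594221152327628829604011718275600551594065857/5397346292805549782720214077673687806275517530364350655459511599582614290

Values of μ(k) for 1 ≤ k ≤ 188: μ(1) = 1, μ(2) = -1, μ(3) = -1, μ(5) = -1, μ(6) = 1, μ(7) = -1, μ(10) = 1, μ(11) = -1, μ(13) = -1, μ(14) = 1, μ(15) = 1, μ(17) = -1, μ(19) = -1, μ(21) = 1, μ(22) = 1, μ(23) = -1, μ(26) = 1, μ(29) = -1, μ(30) = -1, μ(31) = -1, μ(33) = 1, μ(34) = 1, μ(35) = 1, μ(37) = -1, μ(38) = 1, μ(39) = 1, μ(41) = -1, μ(42) = -1, μ(43) = -1, μ(46) = 1, μ(47) = -1, μ(51) = 1, μ(53) = -1, μ(55) = 1, μ(57) = 1, μ(58) = 1, μ(59) = -1, μ(61) = -1, μ(62) = 1, μ(65) = 1, μ(66) = -1, μ(67) = -1, μ(69) = 1, μ(70) = -1, μ(71) = -1, μ(73) = -1, μ(74) = 1, μ(77) = 1, μ(78) = -1, μ(79) = -1, μ(82) = 1, μ(83) = -1, μ(85) = 1, μ(86) = 1, μ(87) = 1, μ(89) = -1, μ(91) = 1, μ(93) = 1, μ(94) = 1, μ(95) = 1, μ(97) = -1, μ(101) = -1, μ(102) = -1, μ(103) = -1, μ(105) = -1, μ(106) = 1, μ(107) = -1, μ(109) = -1, μ(110) = -1, μ(111) = 1, μ(113) = -1, μ(114) = -1, μ(115) = 1, μ(118) = 1, μ(119) = 1, μ(122) = 1, μ(123) = 1, μ(127) = -1, μ(129) = 1, μ(130) = -1, μ(131) = -1, μ(133) = 1, μ(134) = 1, μ(137) = -1, μ(138) = -1, μ(139) = -1, μ(141) = 1, μ(142) = 1, μ(143) = 1, μ(145) = 1, μ(146) = 1, μ(149) = -1, μ(151) = -1, μ(154) = -1, μ(155) = 1, μ(157) = -1, μ(158) = 1, μ(159) = 1, μ(161) = 1, μ(163) = -1, μ(165) = -1, μ(166) = 1, μ(167) = -1, μ(170) = -1, μ(173) = -1, μ(174) = -1, μ(177) = 1, μ(178) = 1, μ(179) = -1, μ(181) = -1, μ(182) = -1, μ(183) = 1, μ(185) = 1, μ(186) = -1, μ(187) = 1, with μ = 0 on non-squarefree integers. Summing μ(k)/k for k where μ(k) ≠ 0 gives -27041902300620416603296223594221152327628829604011718275600551594065857/5397346292805549782720214077673687806275517530364350655459511599582614290 ≈ -0.0050. (PNT ⟺ this sum → 0 as n → ∞.)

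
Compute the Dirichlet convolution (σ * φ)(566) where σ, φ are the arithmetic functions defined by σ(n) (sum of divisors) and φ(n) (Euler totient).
(σ * φ)(566) = 2264

Divisors of 566: [1, 2, 283, 566]. For each d | 566:
  d = 1: σ(1) · φ(566/1) = 1 · 282 = 282
  d = 2: σ(2) · φ(566/2) = 3 · 282 = 846
  d = 283: σ(283) · φ(566/283) = 284 · 1 = 284
  d = 566: σ(566) · φ(566/566) = 852 · 1 = 852
Summing: (σ * φ)(566) = 282 + 846 + 284 + 852 = 2264.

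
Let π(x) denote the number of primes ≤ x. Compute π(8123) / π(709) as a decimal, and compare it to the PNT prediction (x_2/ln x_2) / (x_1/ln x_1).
π(8123)/π(709) = 1022/127 ≈ 8.0472;  PNT prediction ≈ 8.3535.

π(709) = 127 and π(8123) = 1022, so π(8123)/π(709) ≈ 8.0472. The PNT-predicted ratio is (8123/ln(8123)) / (709/ln(709)) ≈ 8.3535. The two agree to within a few percent, as expected.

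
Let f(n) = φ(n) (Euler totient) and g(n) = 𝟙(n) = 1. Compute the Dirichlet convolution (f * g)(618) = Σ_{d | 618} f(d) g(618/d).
(φ * 𝟙)(618) = 618

Divisors of 618: [1, 2, 3, 6, 103, 206, 309, 618]. For each d | 618:
  d = 1: φ(1) · 𝟙(618/1) = 1 · 1 = 1
  d = 2: φ(2) · 𝟙(618/2) = 1 · 1 = 1
  d = 3: φ(3) · 𝟙(618/3) = 2 · 1 = 2
  d = 6: φ(6) · 𝟙(618/6) = 2 · 1 = 2
  d = 103: φ(103) · 𝟙(618/103) = 102 · 1 = 102
  d = 206: φ(206) · 𝟙(618/206) = 102 · 1 = 102
  d = 309: φ(309) · 𝟙(618/309) = 204 · 1 = 204
  d = 618: φ(618) · 𝟙(618/618) = 204 · 1 = 204
Summing: (φ * 𝟙)(618) = 1 + 1 + 2 + 2 + 102 + 102 + 204 + 204 = 618.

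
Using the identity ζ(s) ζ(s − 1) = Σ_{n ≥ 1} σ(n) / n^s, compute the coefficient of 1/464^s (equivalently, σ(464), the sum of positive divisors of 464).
σ(464) = 930

In the product (Σ m^0/m^s)(Σ k / k^s) = Σ (Σ_{d | n} d) / n^s, the coefficient of 1/n^s is σ(n) = Σ_{d | n} d. For n = 464, divisors are [1, 2, 4, 8, 16, 29, 58, 116, 232, 464]; summing: σ(464) = 930.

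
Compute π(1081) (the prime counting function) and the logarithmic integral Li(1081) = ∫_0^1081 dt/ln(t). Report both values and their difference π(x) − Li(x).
π(1081) = 180;  Li(1081) ≈ 189.27;  π(x) − Li(x) ≈ -9.27.

Direct count of primes ≤ 1081 gives π(1081) = 180. Numerical evaluation of the logarithmic integral gives Li(1081) ≈ 189.27. The difference π(x) − Li(x) ≈ -9.27 is typically negative for small/moderate x (Li(x) overestimates), though Littlewood's theorem shows this sign changes infinitely often.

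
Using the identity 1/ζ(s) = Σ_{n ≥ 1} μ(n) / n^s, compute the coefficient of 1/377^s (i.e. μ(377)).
μ(377) = 1

Factor n = 377 = 13 · 29. μ(n) = 0 if any exponent ≥ 2 (not squarefree); otherwise μ(n) = (−1)^{ω(n)} where ω(n) is the number of distinct prime factors. Applying: μ(377) = 1.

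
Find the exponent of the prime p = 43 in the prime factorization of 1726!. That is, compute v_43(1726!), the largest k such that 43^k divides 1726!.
v_43(1726!) = 40

Legendre's formula: v_p(n!) = Σ_{k ≥ 1} ⌊n / p^k⌋. For p = 43, n = 1726, the terms are:
  ⌊1726/43^1⌋ = ⌊1726/43⌋ = 40
(the next term ⌊1726/43^2⌋ = 0, terminating the sum). Summing: v_43(1726!) = 40 = 40.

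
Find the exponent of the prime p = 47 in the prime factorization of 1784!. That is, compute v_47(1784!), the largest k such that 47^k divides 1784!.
v_47(1784!) = 37

Legendre's formula: v_p(n!) = Σ_{k ≥ 1} ⌊n / p^k⌋. For p = 47, n = 1784, the terms are:
  ⌊1784/47^1⌋ = ⌊1784/47⌋ = 37
(the next term ⌊1784/47^2⌋ = 0, terminating the sum). Summing: v_47(1784!) = 37 = 37.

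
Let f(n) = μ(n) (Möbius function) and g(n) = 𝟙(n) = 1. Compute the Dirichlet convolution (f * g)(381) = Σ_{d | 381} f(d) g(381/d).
(μ * 𝟙)(381) = 0

Divisors of 381: [1, 3, 127, 381]. For each d | 381:
  d = 1: μ(1) · 𝟙(381/1) = 1 · 1 = 1
  d = 3: μ(3) · 𝟙(381/3) = -1 · 1 = -1
  d = 127: μ(127) · 𝟙(381/127) = -1 · 1 = -1
  d = 381: μ(381) · 𝟙(381/381) = 1 · 1 = 1
Summing: (μ * 𝟙)(381) = 1 + -1 + -1 + 1 = 0.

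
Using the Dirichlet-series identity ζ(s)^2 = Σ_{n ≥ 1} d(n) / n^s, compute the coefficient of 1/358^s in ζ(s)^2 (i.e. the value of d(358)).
d(358) = 4

ζ(s)^2 = (Σ 1/m^s)(Σ 1/k^s). The coefficient of 1/n^s in the product is the number of ordered pairs (m, k) with mk = n, which equals d(n). For n = 358, divisors are [1, 2, 179, 358], so d(358) = 4.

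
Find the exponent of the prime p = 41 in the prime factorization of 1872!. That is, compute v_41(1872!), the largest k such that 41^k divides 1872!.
v_41(1872!) = 46

Legendre's formula: v_p(n!) = Σ_{k ≥ 1} ⌊n / p^k⌋. For p = 41, n = 1872, the terms are:
  ⌊1872/41^1⌋ = ⌊1872/41⌋ = 45
  ⌊1872/41^2⌋ = ⌊1872/1681⌋ = 1
(the next term ⌊1872/41^3⌋ = 0, terminating the sum). Summing: v_41(1872!) = 45 + 1 = 46.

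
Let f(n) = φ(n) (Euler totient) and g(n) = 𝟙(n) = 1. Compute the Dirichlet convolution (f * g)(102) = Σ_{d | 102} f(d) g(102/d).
(φ * 𝟙)(102) = 102

Divisors of 102: [1, 2, 3, 6, 17, 34, 51, 102]. For each d | 102:
  d = 1: φ(1) · 𝟙(102/1) = 1 · 1 = 1
  d = 2: φ(2) · 𝟙(102/2) = 1 · 1 = 1
  d = 3: φ(3) · 𝟙(102/3) = 2 · 1 = 2
  d = 6: φ(6) · 𝟙(102/6) = 2 · 1 = 2
  d = 17: φ(17) · 𝟙(102/17) = 16 · 1 = 16
  d = 34: φ(34) · 𝟙(102/34) = 16 · 1 = 16
  d = 51: φ(51) · 𝟙(102/51) = 32 · 1 = 32
  d = 102: φ(102) · 𝟙(102/102) = 32 · 1 = 32
Summing: (φ * 𝟙)(102) = 1 + 1 + 2 + 2 + 16 + 16 + 32 + 32 = 102.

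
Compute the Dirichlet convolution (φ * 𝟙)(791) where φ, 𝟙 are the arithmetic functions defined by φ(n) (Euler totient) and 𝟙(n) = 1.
(φ * 𝟙)(791) = 791

Divisors of 791: [1, 7, 113, 791]. For each d | 791:
  d = 1: φ(1) · 𝟙(791/1) = 1 · 1 = 1
  d = 7: φ(7) · 𝟙(791/7) = 6 · 1 = 6
  d = 113: φ(113) · 𝟙(791/113) = 112 · 1 = 112
  d = 791: φ(791) · 𝟙(791/791) = 672 · 1 = 672
Summing: (φ * 𝟙)(791) = 1 + 6 + 112 + 672 = 791.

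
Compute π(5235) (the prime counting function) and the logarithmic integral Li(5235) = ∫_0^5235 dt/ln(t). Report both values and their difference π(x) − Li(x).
π(5235) = 696;  Li(5235) ≈ 711.80;  π(x) − Li(x) ≈ -15.80.

Direct count of primes ≤ 5235 gives π(5235) = 696. Numerical evaluation of the logarithmic integral gives Li(5235) ≈ 711.80. The difference π(x) − Li(x) ≈ -15.80 is typically negative for small/moderate x (Li(x) overestimates), though Littlewood's theorem shows this sign changes infinitely often.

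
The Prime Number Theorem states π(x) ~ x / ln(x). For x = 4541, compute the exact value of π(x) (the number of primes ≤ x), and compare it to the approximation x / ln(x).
π(4541) = 615;  x/ln(x) ≈ 539.25;  relative error ≈ 12.32%.

Directly count primes up to 4541: π(4541) = 615. The PNT approximation gives 4541/ln(4541) ≈ 4541/8.42090 ≈ 539.25. Relative error (π(x) − x/ln(x)) / π(x) ≈ 12.32%; the approximation is known to undercount slightly (Li(x) is a better estimate).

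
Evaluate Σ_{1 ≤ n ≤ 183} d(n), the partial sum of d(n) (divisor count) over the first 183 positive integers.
Σ_{n ≤ 183} d(n) = 985

Compute d(n) for each 1 ≤ n ≤ 183: d(1) = 1, d(2) = 2, d(3) = 2, d(4) = 3, d(5) = 2, d(6) = 4, d(7) = 2, d(8) = 4, d(9) = 3, d(10) = 4, d(11) = 2, d(12) = 6, d(13) = 2, d(14) = 4, d(15) = 4, d(16) = 5, d(17) = 2, d(18) = 6, d(19) = 2, d(20) = 6, d(21) = 4, d(22) = 4, d(23) = 2, d(24) = 8, d(25) = 3, d(26) = 4, d(27) = 4, d(28) = 6, d(29) = 2, d(30) = 8, d(31) = 2, d(32) = 6, d(33) = 4, d(34) = 4, d(35) = 4, d(36) = 9, d(37) = 2, d(38) = 4, d(39) = 4, d(40) = 8, d(41) = 2, d(42) = 8, d(43) = 2, d(44) = 6, d(45) = 6, d(46) = 4, d(47) = 2, d(48) = 10, d(49) = 3, d(50) = 6, d(51) = 4, d(52) = 6, d(53) = 2, d(54) = 8, d(55) = 4, d(56) = 8, d(57) = 4, d(58) = 4, d(59) = 2, d(60) = 12, d(61) = 2, d(62) = 4, d(63) = 6, d(64) = 7, d(65) = 4, d(66) = 8, d(67) = 2, d(68) = 6, d(69) = 4, d(70) = 8, d(71) = 2, d(72) = 12, d(73) = 2, d(74) = 4, d(75) = 6, d(76) = 6, d(77) = 4, d(78) = 8, d(79) = 2, d(80) = 10, d(81) = 5, d(82) = 4, d(83) = 2, d(84) = 12, d(85) = 4, d(86) = 4, d(87) = 4, d(88) = 8, d(89) = 2, d(90) = 12, d(91) = 4, d(92) = 6, d(93) = 4, d(94) = 4, d(95) = 4, d(96) = 12, d(97) = 2, d(98) = 6, d(99) = 6, d(100) = 9, d(101) = 2, d(102) = 8, d(103) = 2, d(104) = 8, d(105) = 8, d(106) = 4, d(107) = 2, d(108) = 12, d(109) = 2, d(110) = 8, d(111) = 4, d(112) = 10, d(113) = 2, d(114) = 8, d(115) = 4, d(116) = 6, d(117) = 6, d(118) = 4, d(119) = 4, d(120) = 16, d(121) = 3, d(122) = 4, d(123) = 4, d(124) = 6, d(125) = 4, d(126) = 12, d(127) = 2, d(128) = 8, d(129) = 4, d(130) = 8, d(131) = 2, d(132) = 12, d(133) = 4, d(134) = 4, d(135) = 8, d(136) = 8, d(137) = 2, d(138) = 8, d(139) = 2, d(140) = 12, d(141) = 4, d(142) = 4, d(143) = 4, d(144) = 15, d(145) = 4, d(146) = 4, d(147) = 6, d(148) = 6, d(149) = 2, d(150) = 12, d(151) = 2, d(152) = 8, d(153) = 6, d(154) = 8, d(155) = 4, d(156) = 12, d(157) = 2, d(158) = 4, d(159) = 4, d(160) = 12, d(161) = 4, d(162) = 10, d(163) = 2, d(164) = 6, d(165) = 8, d(166) = 4, d(167) = 2, d(168) = 16, d(169) = 3, d(170) = 8, d(171) = 6, d(172) = 6, d(173) = 2, d(174) = 8, d(175) = 6, d(176) = 10, d(177) = 4, d(178) = 4, d(179) = 2, d(180) = 18, d(181) = 2, d(182) = 8, d(183) = 4. Summing all 183 values: 985. (Dirichlet's divisor formula: Σ_{n ≤ x} d(n) = x ln(x) + (2γ − 1) x + O(√x). For x = 183, the asymptotic estimate is ≈ 981.60.)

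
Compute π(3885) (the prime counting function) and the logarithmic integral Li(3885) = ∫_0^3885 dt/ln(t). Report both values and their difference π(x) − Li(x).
π(3885) = 538;  Li(3885) ≈ 551.47;  π(x) − Li(x) ≈ -13.47.

Direct count of primes ≤ 3885 gives π(3885) = 538. Numerical evaluation of the logarithmic integral gives Li(3885) ≈ 551.47. The difference π(x) − Li(x) ≈ -13.47 is typically negative for small/moderate x (Li(x) overestimates), though Littlewood's theorem shows this sign changes infinitely often.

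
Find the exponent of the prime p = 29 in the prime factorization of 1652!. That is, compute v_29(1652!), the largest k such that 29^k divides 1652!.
v_29(1652!) = 57

Legendre's formula: v_p(n!) = Σ_{k ≥ 1} ⌊n / p^k⌋. For p = 29, n = 1652, the terms are:
  ⌊1652/29^1⌋ = ⌊1652/29⌋ = 56
  ⌊1652/29^2⌋ = ⌊1652/841⌋ = 1
(the next term ⌊1652/29^3⌋ = 0, terminating the sum). Summing: v_29(1652!) = 56 + 1 = 57.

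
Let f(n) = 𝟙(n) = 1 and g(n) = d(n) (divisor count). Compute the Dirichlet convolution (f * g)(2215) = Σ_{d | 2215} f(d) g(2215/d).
(𝟙 * d)(2215) = 9

Divisors of 2215: [1, 5, 443, 2215]. For each d | 2215:
  d = 1: 𝟙(1) · d(2215/1) = 1 · 4 = 4
  d = 5: 𝟙(5) · d(2215/5) = 1 · 2 = 2
  d = 443: 𝟙(443) · d(2215/443) = 1 · 2 = 2
  d = 2215: 𝟙(2215) · d(2215/2215) = 1 · 1 = 1
Summing: (𝟙 * d)(2215) = 4 + 2 + 2 + 1 = 9.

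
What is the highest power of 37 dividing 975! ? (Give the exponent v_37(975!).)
v_37(975!) = 26

Legendre's formula: v_p(n!) = Σ_{k ≥ 1} ⌊n / p^k⌋. For p = 37, n = 975, the terms are:
  ⌊975/37^1⌋ = ⌊975/37⌋ = 26
(the next term ⌊975/37^2⌋ = 0, terminating the sum). Summing: v_37(975!) = 26 = 26.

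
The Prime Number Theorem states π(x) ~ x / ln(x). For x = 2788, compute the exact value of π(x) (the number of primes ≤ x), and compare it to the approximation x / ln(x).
π(2788) = 404;  x/ln(x) ≈ 351.44;  relative error ≈ 13.01%.

Directly count primes up to 2788: π(2788) = 404. The PNT approximation gives 2788/ln(2788) ≈ 2788/7.93308 ≈ 351.44. Relative error (π(x) − x/ln(x)) / π(x) ≈ 13.01%; the approximation is known to undercount slightly (Li(x) is a better estimate).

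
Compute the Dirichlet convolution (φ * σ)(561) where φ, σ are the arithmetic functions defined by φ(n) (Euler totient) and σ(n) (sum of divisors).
(φ * σ)(561) = 4488

Divisors of 561: [1, 3, 11, 17, 33, 51, 187, 561]. For each d | 561:
  d = 1: φ(1) · σ(561/1) = 1 · 864 = 864
  d = 3: φ(3) · σ(561/3) = 2 · 216 = 432
  d = 11: φ(11) · σ(561/11) = 10 · 72 = 720
  d = 17: φ(17) · σ(561/17) = 16 · 48 = 768
  d = 33: φ(33) · σ(561/33) = 20 · 18 = 360
  d = 51: φ(51) · σ(561/51) = 32 · 12 = 384
  d = 187: φ(187) · σ(561/187) = 160 · 4 = 640
  d = 561: φ(561) · σ(561/561) = 320 · 1 = 320
Summing: (φ * σ)(561) = 864 + 432 + 720 + 768 + 360 + 384 + 640 + 320 = 4488.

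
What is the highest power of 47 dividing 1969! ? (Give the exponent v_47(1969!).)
v_47(1969!) = 41

Legendre's formula: v_p(n!) = Σ_{k ≥ 1} ⌊n / p^k⌋. For p = 47, n = 1969, the terms are:
  ⌊1969/47^1⌋ = ⌊1969/47⌋ = 41
(the next term ⌊1969/47^2⌋ = 0, terminating the sum). Summing: v_47(1969!) = 41 = 41.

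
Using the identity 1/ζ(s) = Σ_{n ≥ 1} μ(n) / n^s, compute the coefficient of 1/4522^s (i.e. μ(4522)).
μ(4522) = 1

Factor n = 4522 = 2 · 7 · 17 · 19. μ(n) = 0 if any exponent ≥ 2 (not squarefree); otherwise μ(n) = (−1)^{ω(n)} where ω(n) is the number of distinct prime factors. Applying: μ(4522) = 1.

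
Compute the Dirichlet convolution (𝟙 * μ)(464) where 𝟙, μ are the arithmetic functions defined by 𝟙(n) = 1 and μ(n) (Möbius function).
(𝟙 * μ)(464) = 0

Divisors of 464: [1, 2, 4, 8, 16, 29, 58, 116, 232, 464]. For each d | 464:
  d = 1: 𝟙(1) · μ(464/1) = 1 · 0 = 0
  d = 2: 𝟙(2) · μ(464/2) = 1 · 0 = 0
  d = 4: 𝟙(4) · μ(464/4) = 1 · 0 = 0
  d = 8: 𝟙(8) · μ(464/8) = 1 · 1 = 1
  d = 16: 𝟙(16) · μ(464/16) = 1 · -1 = -1
  d = 29: 𝟙(29) · μ(464/29) = 1 · 0 = 0
  d = 58: 𝟙(58) · μ(464/58) = 1 · 0 = 0
  d = 116: 𝟙(116) · μ(464/116) = 1 · 0 = 0
  d = 232: 𝟙(232) · μ(464/232) = 1 · -1 = -1
  d = 464: 𝟙(464) · μ(464/464) = 1 · 1 = 1
Summing: (𝟙 * μ)(464) = 0 + 0 + 0 + 1 + -1 + 0 + 0 + 0 + -1 + 1 = 0.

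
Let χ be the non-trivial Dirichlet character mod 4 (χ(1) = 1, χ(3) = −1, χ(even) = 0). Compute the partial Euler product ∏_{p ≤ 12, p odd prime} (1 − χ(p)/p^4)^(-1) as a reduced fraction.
∏ = 593207566875/599860952704

The odd primes p ≤ 12 are [3, 5, 7, 11]. For each, χ(p) = 1 if p ≡ 1 mod 4, χ(p) = −1 if p ≡ 3 mod 4. Taking (1 − χ(p)/p^4)^(-1) = p^4/(p^4 − χ(p)): (1 − (-1)/3^4)^(-1) · (1 − (1)/5^4)^(-1) · (1 − (-1)/7^4)^(-1) · (1 − (-1)/11^4)^(-1) = 593207566875/599860952704.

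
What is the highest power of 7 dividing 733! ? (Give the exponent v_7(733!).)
v_7(733!) = 120

Legendre's formula: v_p(n!) = Σ_{k ≥ 1} ⌊n / p^k⌋. For p = 7, n = 733, the terms are:
  ⌊733/7^1⌋ = ⌊733/7⌋ = 104
  ⌊733/7^2⌋ = ⌊733/49⌋ = 14
  ⌊733/7^3⌋ = ⌊733/343⌋ = 2
(the next term ⌊733/7^4⌋ = 0, terminating the sum). Summing: v_7(733!) = 104 + 14 + 2 = 120.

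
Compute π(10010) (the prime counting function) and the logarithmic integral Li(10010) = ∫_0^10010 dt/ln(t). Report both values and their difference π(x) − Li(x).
π(10010) = 1231;  Li(10010) ≈ 1247.22;  π(x) − Li(x) ≈ -16.22.

Direct count of primes ≤ 10010 gives π(10010) = 1231. Numerical evaluation of the logarithmic integral gives Li(10010) ≈ 1247.22. The difference π(x) − Li(x) ≈ -16.22 is typically negative for small/moderate x (Li(x) overestimates), though Littlewood's theorem shows this sign changes infinitely often.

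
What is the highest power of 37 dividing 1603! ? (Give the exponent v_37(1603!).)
v_37(1603!) = 44

Legendre's formula: v_p(n!) = Σ_{k ≥ 1} ⌊n / p^k⌋. For p = 37, n = 1603, the terms are:
  ⌊1603/37^1⌋ = ⌊1603/37⌋ = 43
  ⌊1603/37^2⌋ = ⌊1603/1369⌋ = 1
(the next term ⌊1603/37^3⌋ = 0, terminating the sum). Summing: v_37(1603!) = 43 + 1 = 44.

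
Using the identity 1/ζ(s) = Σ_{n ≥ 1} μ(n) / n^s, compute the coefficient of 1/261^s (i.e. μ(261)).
μ(261) = 0

Factor n = 261 = 3^2 · 29. μ(n) = 0 if any exponent ≥ 2 (not squarefree); otherwise μ(n) = (−1)^{ω(n)} where ω(n) is the number of distinct prime factors. Applying: μ(261) = 0.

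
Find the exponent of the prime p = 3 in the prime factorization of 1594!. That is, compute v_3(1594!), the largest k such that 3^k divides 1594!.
v_3(1594!) = 794

Legendre's formula: v_p(n!) = Σ_{k ≥ 1} ⌊n / p^k⌋. For p = 3, n = 1594, the terms are:
  ⌊1594/3^1⌋ = ⌊1594/3⌋ = 531
  ⌊1594/3^2⌋ = ⌊1594/9⌋ = 177
  ⌊1594/3^3⌋ = ⌊1594/27⌋ = 59
  ⌊1594/3^4⌋ = ⌊1594/81⌋ = 19
  ⌊1594/3^5⌋ = ⌊1594/243⌋ = 6
  ⌊1594/3^6⌋ = ⌊1594/729⌋ = 2
(the next term ⌊1594/3^7⌋ = 0, terminating the sum). Summing: v_3(1594!) = 531 + 177 + 59 + 19 + 6 + 2 = 794.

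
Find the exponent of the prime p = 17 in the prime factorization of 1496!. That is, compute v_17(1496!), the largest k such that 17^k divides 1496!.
v_17(1496!) = 93

Legendre's formula: v_p(n!) = Σ_{k ≥ 1} ⌊n / p^k⌋. For p = 17, n = 1496, the terms are:
  ⌊1496/17^1⌋ = ⌊1496/17⌋ = 88
  ⌊1496/17^2⌋ = ⌊1496/289⌋ = 5
(the next term ⌊1496/17^3⌋ = 0, terminating the sum). Summing: v_17(1496!) = 88 + 5 = 93.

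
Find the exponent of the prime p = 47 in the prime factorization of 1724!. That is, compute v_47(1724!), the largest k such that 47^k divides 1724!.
v_47(1724!) = 36

Legendre's formula: v_p(n!) = Σ_{k ≥ 1} ⌊n / p^k⌋. For p = 47, n = 1724, the terms are:
  ⌊1724/47^1⌋ = ⌊1724/47⌋ = 36
(the next term ⌊1724/47^2⌋ = 0, terminating the sum). Summing: v_47(1724!) = 36 = 36.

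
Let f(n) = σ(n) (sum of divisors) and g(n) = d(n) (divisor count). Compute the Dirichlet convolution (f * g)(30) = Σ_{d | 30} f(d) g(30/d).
(σ * d)(30) = 240

Divisors of 30: [1, 2, 3, 5, 6, 10, 15, 30]. For each d | 30:
  d = 1: σ(1) · d(30/1) = 1 · 8 = 8
  d = 2: σ(2) · d(30/2) = 3 · 4 = 12
  d = 3: σ(3) · d(30/3) = 4 · 4 = 16
  d = 5: σ(5) · d(30/5) = 6 · 4 = 24
  d = 6: σ(6) · d(30/6) = 12 · 2 = 24
  d = 10: σ(10) · d(30/10) = 18 · 2 = 36
  d = 15: σ(15) · d(30/15) = 24 · 2 = 48
  d = 30: σ(30) · d(30/30) = 72 · 1 = 72
Summing: (σ * d)(30) = 8 + 12 + 16 + 24 + 24 + 36 + 48 + 72 = 240.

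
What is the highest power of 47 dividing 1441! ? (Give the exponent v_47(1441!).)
v_47(1441!) = 30

Legendre's formula: v_p(n!) = Σ_{k ≥ 1} ⌊n / p^k⌋. For p = 47, n = 1441, the terms are:
  ⌊1441/47^1⌋ = ⌊1441/47⌋ = 30
(the next term ⌊1441/47^2⌋ = 0, terminating the sum). Summing: v_47(1441!) = 30 = 30.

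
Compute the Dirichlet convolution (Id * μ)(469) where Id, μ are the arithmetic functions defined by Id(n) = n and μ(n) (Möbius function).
(Id * μ)(469) = 396

Divisors of 469: [1, 7, 67, 469]. For each d | 469:
  d = 1: Id(1) · μ(469/1) = 1 · 1 = 1
  d = 7: Id(7) · μ(469/7) = 7 · -1 = -7
  d = 67: Id(67) · μ(469/67) = 67 · -1 = -67
  d = 469: Id(469) · μ(469/469) = 469 · 1 = 469
Summing: (Id * μ)(469) = 1 + -7 + -67 + 469 = 396.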